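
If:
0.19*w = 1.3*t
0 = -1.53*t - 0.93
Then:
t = -0.61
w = -4.16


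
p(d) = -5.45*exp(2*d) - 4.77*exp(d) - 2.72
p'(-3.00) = -0.26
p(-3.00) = -2.97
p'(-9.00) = 0.00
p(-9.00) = -2.72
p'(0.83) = -68.27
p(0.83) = -42.32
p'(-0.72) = -4.90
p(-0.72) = -6.33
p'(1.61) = -296.67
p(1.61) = -162.99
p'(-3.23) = -0.21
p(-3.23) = -2.92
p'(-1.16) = -2.57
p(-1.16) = -4.75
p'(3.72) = -18756.81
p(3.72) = -9479.54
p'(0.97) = -88.43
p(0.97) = -53.23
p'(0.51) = -38.17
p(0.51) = -25.78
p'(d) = -10.9*exp(2*d) - 4.77*exp(d) = (-10.9*exp(d) - 4.77)*exp(d)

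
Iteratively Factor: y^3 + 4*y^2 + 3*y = (y)*(y^2 + 4*y + 3) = y*(y + 1)*(y + 3)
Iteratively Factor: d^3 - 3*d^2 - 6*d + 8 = (d - 1)*(d^2 - 2*d - 8) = (d - 4)*(d - 1)*(d + 2)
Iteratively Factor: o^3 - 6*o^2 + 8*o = (o - 4)*(o^2 - 2*o) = o*(o - 4)*(o - 2)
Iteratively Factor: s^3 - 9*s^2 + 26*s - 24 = (s - 2)*(s^2 - 7*s + 12) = (s - 3)*(s - 2)*(s - 4)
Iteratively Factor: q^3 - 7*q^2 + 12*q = (q - 4)*(q^2 - 3*q) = q*(q - 4)*(q - 3)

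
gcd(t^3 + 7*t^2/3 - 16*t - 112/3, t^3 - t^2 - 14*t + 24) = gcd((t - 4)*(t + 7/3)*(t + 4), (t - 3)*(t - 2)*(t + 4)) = t + 4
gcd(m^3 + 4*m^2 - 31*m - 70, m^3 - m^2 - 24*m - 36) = m + 2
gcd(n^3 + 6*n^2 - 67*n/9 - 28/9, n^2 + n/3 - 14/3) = 1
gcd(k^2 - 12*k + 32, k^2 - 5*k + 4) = k - 4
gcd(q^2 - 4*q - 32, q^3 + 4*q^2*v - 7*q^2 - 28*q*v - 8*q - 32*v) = q - 8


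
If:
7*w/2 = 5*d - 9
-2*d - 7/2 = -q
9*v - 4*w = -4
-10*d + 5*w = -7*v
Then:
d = 151/10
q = 337/10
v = 8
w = 19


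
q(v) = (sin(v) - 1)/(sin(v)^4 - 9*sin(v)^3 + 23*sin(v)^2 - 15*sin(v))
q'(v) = (sin(v) - 1)*(-4*sin(v)^3*cos(v) + 27*sin(v)^2*cos(v) - 46*sin(v)*cos(v) + 15*cos(v))/(sin(v)^4 - 9*sin(v)^3 + 23*sin(v)^2 - 15*sin(v))^2 + cos(v)/(sin(v)^4 - 9*sin(v)^3 + 23*sin(v)^2 - 15*sin(v)) = (-3*cos(v) + 16/tan(v) - 15*cos(v)/sin(v)^2)/((sin(v) - 5)^2*(sin(v) - 3)^2)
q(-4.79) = 0.13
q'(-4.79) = -0.00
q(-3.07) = -0.90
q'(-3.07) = 12.98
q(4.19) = -0.05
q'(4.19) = 0.04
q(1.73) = 0.13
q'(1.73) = 0.01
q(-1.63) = -0.04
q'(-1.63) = 0.00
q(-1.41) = -0.04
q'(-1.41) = -0.01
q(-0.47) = -0.12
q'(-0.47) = -0.28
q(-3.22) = 0.89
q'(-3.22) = 10.82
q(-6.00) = 0.28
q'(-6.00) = -0.80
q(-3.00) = -0.44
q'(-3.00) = 3.30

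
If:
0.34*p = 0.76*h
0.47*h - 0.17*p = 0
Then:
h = 0.00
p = 0.00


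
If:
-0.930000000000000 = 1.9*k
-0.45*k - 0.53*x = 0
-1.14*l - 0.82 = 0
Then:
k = -0.49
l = -0.72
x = 0.42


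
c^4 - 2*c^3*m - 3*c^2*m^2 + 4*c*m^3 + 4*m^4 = (c - 2*m)^2*(c + m)^2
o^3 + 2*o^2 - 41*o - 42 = (o - 6)*(o + 1)*(o + 7)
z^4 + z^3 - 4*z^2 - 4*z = z*(z - 2)*(z + 1)*(z + 2)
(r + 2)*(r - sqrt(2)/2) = r^2 - sqrt(2)*r/2 + 2*r - sqrt(2)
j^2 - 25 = (j - 5)*(j + 5)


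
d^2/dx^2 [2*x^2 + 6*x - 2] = 4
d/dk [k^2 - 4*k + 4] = 2*k - 4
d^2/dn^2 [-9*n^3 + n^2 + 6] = 2 - 54*n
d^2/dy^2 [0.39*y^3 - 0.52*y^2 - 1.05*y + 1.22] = 2.34*y - 1.04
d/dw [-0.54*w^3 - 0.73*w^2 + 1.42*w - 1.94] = -1.62*w^2 - 1.46*w + 1.42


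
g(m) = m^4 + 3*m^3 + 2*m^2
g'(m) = 4*m^3 + 9*m^2 + 4*m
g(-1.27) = -0.32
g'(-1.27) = 1.24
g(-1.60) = -0.61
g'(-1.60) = 0.26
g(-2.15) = 0.80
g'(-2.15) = -6.75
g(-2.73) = 9.41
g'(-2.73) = -25.23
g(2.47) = 94.63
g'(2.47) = 125.06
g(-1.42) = -0.49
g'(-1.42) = 1.01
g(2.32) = 77.20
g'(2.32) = 107.67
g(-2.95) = 16.12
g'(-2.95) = -36.17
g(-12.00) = 15840.00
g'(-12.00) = -5664.00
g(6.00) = 2016.00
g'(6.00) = 1212.00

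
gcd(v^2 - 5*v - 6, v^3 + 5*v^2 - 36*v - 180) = v - 6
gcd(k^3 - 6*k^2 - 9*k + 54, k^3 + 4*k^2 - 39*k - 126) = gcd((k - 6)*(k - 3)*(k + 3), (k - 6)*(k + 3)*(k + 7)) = k^2 - 3*k - 18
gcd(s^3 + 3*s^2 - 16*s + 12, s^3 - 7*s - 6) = 1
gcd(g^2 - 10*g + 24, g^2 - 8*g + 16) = g - 4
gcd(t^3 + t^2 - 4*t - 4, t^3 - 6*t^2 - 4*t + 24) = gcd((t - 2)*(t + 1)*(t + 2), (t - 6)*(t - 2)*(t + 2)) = t^2 - 4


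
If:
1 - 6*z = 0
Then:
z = 1/6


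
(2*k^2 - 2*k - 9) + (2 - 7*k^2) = -5*k^2 - 2*k - 7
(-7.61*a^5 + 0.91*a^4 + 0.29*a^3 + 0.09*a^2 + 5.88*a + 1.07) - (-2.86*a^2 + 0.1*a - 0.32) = -7.61*a^5 + 0.91*a^4 + 0.29*a^3 + 2.95*a^2 + 5.78*a + 1.39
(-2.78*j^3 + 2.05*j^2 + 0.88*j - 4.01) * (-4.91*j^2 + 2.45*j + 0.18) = 13.6498*j^5 - 16.8765*j^4 + 0.2013*j^3 + 22.2141*j^2 - 9.6661*j - 0.7218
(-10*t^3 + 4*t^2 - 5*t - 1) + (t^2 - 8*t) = -10*t^3 + 5*t^2 - 13*t - 1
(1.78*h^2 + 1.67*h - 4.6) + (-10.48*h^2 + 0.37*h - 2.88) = -8.7*h^2 + 2.04*h - 7.48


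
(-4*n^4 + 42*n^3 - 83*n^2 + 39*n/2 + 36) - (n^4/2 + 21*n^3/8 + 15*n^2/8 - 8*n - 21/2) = -9*n^4/2 + 315*n^3/8 - 679*n^2/8 + 55*n/2 + 93/2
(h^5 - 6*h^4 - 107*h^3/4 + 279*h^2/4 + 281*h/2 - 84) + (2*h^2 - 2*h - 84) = h^5 - 6*h^4 - 107*h^3/4 + 287*h^2/4 + 277*h/2 - 168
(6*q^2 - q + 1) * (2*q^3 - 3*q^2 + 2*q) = 12*q^5 - 20*q^4 + 17*q^3 - 5*q^2 + 2*q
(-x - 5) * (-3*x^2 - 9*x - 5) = 3*x^3 + 24*x^2 + 50*x + 25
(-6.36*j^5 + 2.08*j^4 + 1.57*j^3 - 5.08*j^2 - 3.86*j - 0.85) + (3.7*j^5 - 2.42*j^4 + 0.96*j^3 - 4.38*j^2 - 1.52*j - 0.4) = -2.66*j^5 - 0.34*j^4 + 2.53*j^3 - 9.46*j^2 - 5.38*j - 1.25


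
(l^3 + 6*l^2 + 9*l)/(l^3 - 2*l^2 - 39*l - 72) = l/(l - 8)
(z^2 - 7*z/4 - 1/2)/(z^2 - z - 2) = (z + 1/4)/(z + 1)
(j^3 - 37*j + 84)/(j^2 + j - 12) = (j^2 + 3*j - 28)/(j + 4)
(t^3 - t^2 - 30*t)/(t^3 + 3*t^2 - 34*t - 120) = t/(t + 4)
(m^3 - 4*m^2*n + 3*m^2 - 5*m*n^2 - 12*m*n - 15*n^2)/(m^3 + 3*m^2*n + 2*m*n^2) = (m^2 - 5*m*n + 3*m - 15*n)/(m*(m + 2*n))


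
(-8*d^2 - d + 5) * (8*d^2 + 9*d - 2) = -64*d^4 - 80*d^3 + 47*d^2 + 47*d - 10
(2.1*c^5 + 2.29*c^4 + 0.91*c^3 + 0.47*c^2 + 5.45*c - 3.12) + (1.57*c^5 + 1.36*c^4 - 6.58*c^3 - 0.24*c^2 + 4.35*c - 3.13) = 3.67*c^5 + 3.65*c^4 - 5.67*c^3 + 0.23*c^2 + 9.8*c - 6.25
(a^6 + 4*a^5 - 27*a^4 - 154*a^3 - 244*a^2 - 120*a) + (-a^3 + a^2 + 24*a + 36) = a^6 + 4*a^5 - 27*a^4 - 155*a^3 - 243*a^2 - 96*a + 36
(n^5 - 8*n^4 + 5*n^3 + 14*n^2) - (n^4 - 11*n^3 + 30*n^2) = n^5 - 9*n^4 + 16*n^3 - 16*n^2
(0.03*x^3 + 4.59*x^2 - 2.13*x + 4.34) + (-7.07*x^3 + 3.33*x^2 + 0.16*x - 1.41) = -7.04*x^3 + 7.92*x^2 - 1.97*x + 2.93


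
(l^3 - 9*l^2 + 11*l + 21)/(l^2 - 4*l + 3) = (l^2 - 6*l - 7)/(l - 1)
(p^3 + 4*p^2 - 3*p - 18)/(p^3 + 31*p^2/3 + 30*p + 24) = 3*(p^2 + p - 6)/(3*p^2 + 22*p + 24)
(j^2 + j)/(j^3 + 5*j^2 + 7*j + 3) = j/(j^2 + 4*j + 3)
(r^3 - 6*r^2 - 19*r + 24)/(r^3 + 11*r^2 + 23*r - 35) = (r^2 - 5*r - 24)/(r^2 + 12*r + 35)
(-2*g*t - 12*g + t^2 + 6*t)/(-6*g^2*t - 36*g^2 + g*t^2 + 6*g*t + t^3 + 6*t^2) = 1/(3*g + t)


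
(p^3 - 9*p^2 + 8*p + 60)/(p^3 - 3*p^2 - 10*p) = (p - 6)/p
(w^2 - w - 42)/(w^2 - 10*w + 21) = (w + 6)/(w - 3)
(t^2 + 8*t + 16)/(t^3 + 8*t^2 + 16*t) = 1/t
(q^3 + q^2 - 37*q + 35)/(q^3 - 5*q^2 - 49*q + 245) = (q - 1)/(q - 7)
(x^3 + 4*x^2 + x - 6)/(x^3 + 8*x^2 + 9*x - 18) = (x + 2)/(x + 6)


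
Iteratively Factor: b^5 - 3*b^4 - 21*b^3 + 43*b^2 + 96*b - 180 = (b + 3)*(b^4 - 6*b^3 - 3*b^2 + 52*b - 60) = (b + 3)^2*(b^3 - 9*b^2 + 24*b - 20) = (b - 2)*(b + 3)^2*(b^2 - 7*b + 10) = (b - 2)^2*(b + 3)^2*(b - 5)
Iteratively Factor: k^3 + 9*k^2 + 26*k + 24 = (k + 4)*(k^2 + 5*k + 6) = (k + 2)*(k + 4)*(k + 3)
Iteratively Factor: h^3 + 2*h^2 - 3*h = (h + 3)*(h^2 - h) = h*(h + 3)*(h - 1)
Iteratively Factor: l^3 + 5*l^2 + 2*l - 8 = (l + 4)*(l^2 + l - 2) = (l - 1)*(l + 4)*(l + 2)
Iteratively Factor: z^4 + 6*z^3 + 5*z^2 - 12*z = (z)*(z^3 + 6*z^2 + 5*z - 12) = z*(z + 4)*(z^2 + 2*z - 3) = z*(z - 1)*(z + 4)*(z + 3)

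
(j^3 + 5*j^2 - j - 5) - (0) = j^3 + 5*j^2 - j - 5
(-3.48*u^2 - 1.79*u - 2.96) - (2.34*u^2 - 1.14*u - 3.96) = -5.82*u^2 - 0.65*u + 1.0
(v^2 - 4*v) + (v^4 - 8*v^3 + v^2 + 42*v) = v^4 - 8*v^3 + 2*v^2 + 38*v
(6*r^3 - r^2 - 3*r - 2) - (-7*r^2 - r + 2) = 6*r^3 + 6*r^2 - 2*r - 4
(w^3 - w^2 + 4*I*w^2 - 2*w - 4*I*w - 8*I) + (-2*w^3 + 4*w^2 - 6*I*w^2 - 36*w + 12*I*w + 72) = -w^3 + 3*w^2 - 2*I*w^2 - 38*w + 8*I*w + 72 - 8*I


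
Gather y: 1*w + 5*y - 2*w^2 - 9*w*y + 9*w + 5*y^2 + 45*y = -2*w^2 + 10*w + 5*y^2 + y*(50 - 9*w)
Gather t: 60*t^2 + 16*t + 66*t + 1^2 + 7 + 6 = 60*t^2 + 82*t + 14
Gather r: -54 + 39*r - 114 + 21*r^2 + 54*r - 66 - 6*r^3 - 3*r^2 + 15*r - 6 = -6*r^3 + 18*r^2 + 108*r - 240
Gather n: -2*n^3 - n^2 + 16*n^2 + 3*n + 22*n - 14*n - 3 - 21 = -2*n^3 + 15*n^2 + 11*n - 24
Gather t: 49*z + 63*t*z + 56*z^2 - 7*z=63*t*z + 56*z^2 + 42*z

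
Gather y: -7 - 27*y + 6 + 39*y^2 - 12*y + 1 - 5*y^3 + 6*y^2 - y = -5*y^3 + 45*y^2 - 40*y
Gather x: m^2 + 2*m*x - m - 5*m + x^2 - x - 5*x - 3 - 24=m^2 - 6*m + x^2 + x*(2*m - 6) - 27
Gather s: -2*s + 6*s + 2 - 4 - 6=4*s - 8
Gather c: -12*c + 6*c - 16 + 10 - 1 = -6*c - 7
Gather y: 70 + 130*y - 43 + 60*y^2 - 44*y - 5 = 60*y^2 + 86*y + 22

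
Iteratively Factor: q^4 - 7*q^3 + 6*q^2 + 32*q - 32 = (q - 1)*(q^3 - 6*q^2 + 32) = (q - 4)*(q - 1)*(q^2 - 2*q - 8) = (q - 4)^2*(q - 1)*(q + 2)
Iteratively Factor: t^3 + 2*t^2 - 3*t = (t - 1)*(t^2 + 3*t) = (t - 1)*(t + 3)*(t)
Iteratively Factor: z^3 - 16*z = (z + 4)*(z^2 - 4*z) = z*(z + 4)*(z - 4)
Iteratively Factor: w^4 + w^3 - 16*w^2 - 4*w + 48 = (w - 3)*(w^3 + 4*w^2 - 4*w - 16) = (w - 3)*(w + 2)*(w^2 + 2*w - 8) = (w - 3)*(w - 2)*(w + 2)*(w + 4)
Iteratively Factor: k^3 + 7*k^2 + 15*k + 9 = (k + 1)*(k^2 + 6*k + 9) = (k + 1)*(k + 3)*(k + 3)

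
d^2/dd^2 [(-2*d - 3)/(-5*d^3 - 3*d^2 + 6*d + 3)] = 6*(50*d^5 + 180*d^4 + 146*d^3 - 3*d^2 + 9*d + 33)/(125*d^9 + 225*d^8 - 315*d^7 - 738*d^6 + 108*d^5 + 783*d^4 + 243*d^3 - 243*d^2 - 162*d - 27)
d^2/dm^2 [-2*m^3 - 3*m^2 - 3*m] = -12*m - 6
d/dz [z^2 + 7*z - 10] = 2*z + 7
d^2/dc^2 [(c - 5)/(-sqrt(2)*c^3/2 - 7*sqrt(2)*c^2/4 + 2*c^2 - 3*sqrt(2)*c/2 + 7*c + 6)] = 8*(4*(5 - c)*(3*sqrt(2)*c^2 - 8*c + 7*sqrt(2)*c - 14 + 3*sqrt(2))^2 + (6*sqrt(2)*c^2 - 16*c + 14*sqrt(2)*c + (c - 5)*(6*sqrt(2)*c - 8 + 7*sqrt(2)) - 28 + 6*sqrt(2))*(2*sqrt(2)*c^3 - 8*c^2 + 7*sqrt(2)*c^2 - 28*c + 6*sqrt(2)*c - 24))/(2*sqrt(2)*c^3 - 8*c^2 + 7*sqrt(2)*c^2 - 28*c + 6*sqrt(2)*c - 24)^3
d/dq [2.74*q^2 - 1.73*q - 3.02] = 5.48*q - 1.73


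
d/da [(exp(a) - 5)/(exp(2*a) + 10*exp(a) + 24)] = (-2*(exp(a) - 5)*(exp(a) + 5) + exp(2*a) + 10*exp(a) + 24)*exp(a)/(exp(2*a) + 10*exp(a) + 24)^2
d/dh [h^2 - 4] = 2*h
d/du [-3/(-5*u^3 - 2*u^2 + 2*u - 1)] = 3*(-15*u^2 - 4*u + 2)/(5*u^3 + 2*u^2 - 2*u + 1)^2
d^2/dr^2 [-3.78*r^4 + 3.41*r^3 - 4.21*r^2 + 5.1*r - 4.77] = -45.36*r^2 + 20.46*r - 8.42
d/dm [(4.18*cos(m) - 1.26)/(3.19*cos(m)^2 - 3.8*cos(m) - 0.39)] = (13.3342*cos(m)^2 - 8.0388*cos(m) + 6.4182)*sin(m)/(10.1761*cos(m)^4 - 24.244*cos(m)^3 + 11.9518*cos(m)^2 + 2.964*cos(m) + 0.1521)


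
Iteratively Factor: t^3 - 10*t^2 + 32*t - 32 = (t - 2)*(t^2 - 8*t + 16) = (t - 4)*(t - 2)*(t - 4)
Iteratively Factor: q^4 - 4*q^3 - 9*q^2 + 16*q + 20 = (q - 5)*(q^3 + q^2 - 4*q - 4) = (q - 5)*(q + 1)*(q^2 - 4) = (q - 5)*(q - 2)*(q + 1)*(q + 2)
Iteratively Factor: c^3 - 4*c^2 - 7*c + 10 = (c - 1)*(c^2 - 3*c - 10) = (c - 1)*(c + 2)*(c - 5)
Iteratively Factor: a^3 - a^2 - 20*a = (a + 4)*(a^2 - 5*a) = a*(a + 4)*(a - 5)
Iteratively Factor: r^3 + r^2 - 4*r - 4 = (r + 2)*(r^2 - r - 2) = (r + 1)*(r + 2)*(r - 2)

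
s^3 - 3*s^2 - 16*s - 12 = (s - 6)*(s + 1)*(s + 2)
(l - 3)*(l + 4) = l^2 + l - 12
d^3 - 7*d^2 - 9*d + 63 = (d - 7)*(d - 3)*(d + 3)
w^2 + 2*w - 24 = (w - 4)*(w + 6)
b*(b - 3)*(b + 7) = b^3 + 4*b^2 - 21*b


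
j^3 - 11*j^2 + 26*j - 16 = (j - 8)*(j - 2)*(j - 1)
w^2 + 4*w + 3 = (w + 1)*(w + 3)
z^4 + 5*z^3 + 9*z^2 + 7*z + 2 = (z + 1)^3*(z + 2)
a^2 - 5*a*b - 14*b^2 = (a - 7*b)*(a + 2*b)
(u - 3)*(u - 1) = u^2 - 4*u + 3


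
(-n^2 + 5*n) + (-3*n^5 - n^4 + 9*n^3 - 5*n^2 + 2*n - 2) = -3*n^5 - n^4 + 9*n^3 - 6*n^2 + 7*n - 2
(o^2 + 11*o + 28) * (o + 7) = o^3 + 18*o^2 + 105*o + 196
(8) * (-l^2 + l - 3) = -8*l^2 + 8*l - 24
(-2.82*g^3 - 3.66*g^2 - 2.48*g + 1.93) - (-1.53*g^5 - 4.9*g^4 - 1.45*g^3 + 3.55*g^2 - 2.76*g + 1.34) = 1.53*g^5 + 4.9*g^4 - 1.37*g^3 - 7.21*g^2 + 0.28*g + 0.59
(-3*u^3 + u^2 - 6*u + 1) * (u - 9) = -3*u^4 + 28*u^3 - 15*u^2 + 55*u - 9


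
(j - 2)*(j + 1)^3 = j^4 + j^3 - 3*j^2 - 5*j - 2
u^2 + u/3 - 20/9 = (u - 4/3)*(u + 5/3)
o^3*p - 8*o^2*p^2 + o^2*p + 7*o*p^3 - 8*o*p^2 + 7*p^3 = (o - 7*p)*(o - p)*(o*p + p)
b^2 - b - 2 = (b - 2)*(b + 1)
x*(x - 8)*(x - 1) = x^3 - 9*x^2 + 8*x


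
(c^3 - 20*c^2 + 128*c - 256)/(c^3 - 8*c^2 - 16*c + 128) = (c - 8)/(c + 4)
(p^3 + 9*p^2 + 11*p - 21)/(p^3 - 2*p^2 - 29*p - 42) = (p^2 + 6*p - 7)/(p^2 - 5*p - 14)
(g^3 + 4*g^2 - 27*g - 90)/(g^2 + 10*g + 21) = (g^2 + g - 30)/(g + 7)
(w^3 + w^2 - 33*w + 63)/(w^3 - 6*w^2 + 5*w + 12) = (w^2 + 4*w - 21)/(w^2 - 3*w - 4)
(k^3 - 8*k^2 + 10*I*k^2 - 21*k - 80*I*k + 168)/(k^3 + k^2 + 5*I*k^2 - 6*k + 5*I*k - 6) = (k^2 + k*(-8 + 7*I) - 56*I)/(k^2 + k*(1 + 2*I) + 2*I)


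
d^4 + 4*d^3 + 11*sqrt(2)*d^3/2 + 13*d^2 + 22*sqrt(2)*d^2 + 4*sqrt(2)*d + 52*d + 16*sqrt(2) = (d + 4)*(d + sqrt(2)/2)*(d + sqrt(2))*(d + 4*sqrt(2))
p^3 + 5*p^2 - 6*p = p*(p - 1)*(p + 6)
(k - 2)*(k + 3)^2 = k^3 + 4*k^2 - 3*k - 18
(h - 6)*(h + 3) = h^2 - 3*h - 18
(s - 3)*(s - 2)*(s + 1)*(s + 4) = s^4 - 15*s^2 + 10*s + 24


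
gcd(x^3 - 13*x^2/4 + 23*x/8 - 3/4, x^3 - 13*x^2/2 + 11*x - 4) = x^2 - 5*x/2 + 1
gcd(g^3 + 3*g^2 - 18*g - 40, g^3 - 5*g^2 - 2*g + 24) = g^2 - 2*g - 8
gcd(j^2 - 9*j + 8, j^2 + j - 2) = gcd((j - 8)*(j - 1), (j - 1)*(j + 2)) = j - 1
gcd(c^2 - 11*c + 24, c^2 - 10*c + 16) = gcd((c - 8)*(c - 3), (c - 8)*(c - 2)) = c - 8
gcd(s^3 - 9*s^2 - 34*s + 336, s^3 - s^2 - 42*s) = s^2 - s - 42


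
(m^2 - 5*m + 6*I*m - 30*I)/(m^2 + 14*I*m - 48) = (m - 5)/(m + 8*I)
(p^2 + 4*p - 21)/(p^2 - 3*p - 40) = (-p^2 - 4*p + 21)/(-p^2 + 3*p + 40)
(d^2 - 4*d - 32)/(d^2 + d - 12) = (d - 8)/(d - 3)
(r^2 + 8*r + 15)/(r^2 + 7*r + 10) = (r + 3)/(r + 2)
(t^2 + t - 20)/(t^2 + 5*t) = (t - 4)/t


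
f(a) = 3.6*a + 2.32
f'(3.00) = 3.60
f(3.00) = 13.12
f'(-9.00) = 3.60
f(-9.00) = -30.08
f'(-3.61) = 3.60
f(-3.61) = -10.68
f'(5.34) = 3.60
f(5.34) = 21.54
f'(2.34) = 3.60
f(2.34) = 10.74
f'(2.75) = 3.60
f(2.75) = 12.22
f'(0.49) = 3.60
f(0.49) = 4.08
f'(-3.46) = 3.60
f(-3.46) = -10.14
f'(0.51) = 3.60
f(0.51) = 4.16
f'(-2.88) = 3.60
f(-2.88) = -8.05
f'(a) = 3.60000000000000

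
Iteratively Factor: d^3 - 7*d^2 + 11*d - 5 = (d - 1)*(d^2 - 6*d + 5) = (d - 5)*(d - 1)*(d - 1)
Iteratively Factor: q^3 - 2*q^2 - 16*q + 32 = (q + 4)*(q^2 - 6*q + 8) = (q - 2)*(q + 4)*(q - 4)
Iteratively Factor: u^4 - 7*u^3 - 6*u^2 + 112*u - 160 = (u - 5)*(u^3 - 2*u^2 - 16*u + 32) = (u - 5)*(u - 4)*(u^2 + 2*u - 8) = (u - 5)*(u - 4)*(u + 4)*(u - 2)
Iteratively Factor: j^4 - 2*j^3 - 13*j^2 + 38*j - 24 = (j + 4)*(j^3 - 6*j^2 + 11*j - 6) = (j - 3)*(j + 4)*(j^2 - 3*j + 2) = (j - 3)*(j - 1)*(j + 4)*(j - 2)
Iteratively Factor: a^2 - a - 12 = (a - 4)*(a + 3)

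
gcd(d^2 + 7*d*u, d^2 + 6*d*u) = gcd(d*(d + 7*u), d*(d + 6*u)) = d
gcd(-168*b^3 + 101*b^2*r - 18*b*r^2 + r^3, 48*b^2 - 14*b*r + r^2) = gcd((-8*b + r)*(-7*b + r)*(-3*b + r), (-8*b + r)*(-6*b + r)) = -8*b + r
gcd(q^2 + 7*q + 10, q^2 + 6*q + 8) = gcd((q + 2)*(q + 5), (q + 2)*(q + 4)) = q + 2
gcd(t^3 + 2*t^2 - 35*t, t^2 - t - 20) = t - 5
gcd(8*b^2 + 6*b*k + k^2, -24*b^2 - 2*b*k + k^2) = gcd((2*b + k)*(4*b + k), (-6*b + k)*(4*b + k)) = 4*b + k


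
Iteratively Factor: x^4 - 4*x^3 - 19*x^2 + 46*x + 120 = (x - 5)*(x^3 + x^2 - 14*x - 24) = (x - 5)*(x - 4)*(x^2 + 5*x + 6) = (x - 5)*(x - 4)*(x + 3)*(x + 2)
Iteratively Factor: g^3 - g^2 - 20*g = (g - 5)*(g^2 + 4*g) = g*(g - 5)*(g + 4)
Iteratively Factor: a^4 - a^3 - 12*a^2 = (a + 3)*(a^3 - 4*a^2) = (a - 4)*(a + 3)*(a^2) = a*(a - 4)*(a + 3)*(a)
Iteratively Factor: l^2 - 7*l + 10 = (l - 5)*(l - 2)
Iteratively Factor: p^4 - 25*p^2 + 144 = (p - 4)*(p^3 + 4*p^2 - 9*p - 36) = (p - 4)*(p + 3)*(p^2 + p - 12) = (p - 4)*(p + 3)*(p + 4)*(p - 3)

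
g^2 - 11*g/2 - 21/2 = (g - 7)*(g + 3/2)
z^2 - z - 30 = (z - 6)*(z + 5)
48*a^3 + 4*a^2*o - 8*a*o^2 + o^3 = (-6*a + o)*(-4*a + o)*(2*a + o)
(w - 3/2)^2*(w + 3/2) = w^3 - 3*w^2/2 - 9*w/4 + 27/8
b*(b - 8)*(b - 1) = b^3 - 9*b^2 + 8*b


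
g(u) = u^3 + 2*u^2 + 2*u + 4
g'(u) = 3*u^2 + 4*u + 2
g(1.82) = 20.29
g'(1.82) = 19.22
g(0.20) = 4.49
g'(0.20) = 2.92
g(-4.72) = -66.04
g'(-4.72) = 49.96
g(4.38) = 135.16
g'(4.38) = 77.07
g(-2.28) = -2.02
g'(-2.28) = 8.48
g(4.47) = 142.22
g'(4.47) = 79.82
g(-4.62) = -61.16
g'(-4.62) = 47.55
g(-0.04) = 3.92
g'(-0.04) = 1.84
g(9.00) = 913.00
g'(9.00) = 281.00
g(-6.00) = -152.00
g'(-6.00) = 86.00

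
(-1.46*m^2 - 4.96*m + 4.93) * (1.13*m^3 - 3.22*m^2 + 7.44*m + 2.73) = -1.6498*m^5 - 0.903599999999999*m^4 + 10.6797*m^3 - 56.7628*m^2 + 23.1384*m + 13.4589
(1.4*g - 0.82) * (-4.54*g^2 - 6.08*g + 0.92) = -6.356*g^3 - 4.7892*g^2 + 6.2736*g - 0.7544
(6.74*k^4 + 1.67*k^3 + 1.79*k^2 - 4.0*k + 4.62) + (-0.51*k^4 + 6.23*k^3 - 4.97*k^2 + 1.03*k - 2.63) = 6.23*k^4 + 7.9*k^3 - 3.18*k^2 - 2.97*k + 1.99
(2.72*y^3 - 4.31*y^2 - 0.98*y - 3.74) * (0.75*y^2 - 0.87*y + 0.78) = 2.04*y^5 - 5.5989*y^4 + 5.1363*y^3 - 5.3142*y^2 + 2.4894*y - 2.9172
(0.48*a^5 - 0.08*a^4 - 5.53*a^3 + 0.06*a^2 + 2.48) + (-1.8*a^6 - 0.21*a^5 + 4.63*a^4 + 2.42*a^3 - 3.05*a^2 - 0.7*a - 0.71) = -1.8*a^6 + 0.27*a^5 + 4.55*a^4 - 3.11*a^3 - 2.99*a^2 - 0.7*a + 1.77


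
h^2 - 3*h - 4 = (h - 4)*(h + 1)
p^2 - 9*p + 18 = (p - 6)*(p - 3)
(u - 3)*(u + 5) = u^2 + 2*u - 15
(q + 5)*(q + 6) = q^2 + 11*q + 30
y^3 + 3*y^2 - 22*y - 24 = (y - 4)*(y + 1)*(y + 6)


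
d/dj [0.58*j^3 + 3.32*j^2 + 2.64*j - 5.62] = 1.74*j^2 + 6.64*j + 2.64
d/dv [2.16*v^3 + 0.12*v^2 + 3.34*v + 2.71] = 6.48*v^2 + 0.24*v + 3.34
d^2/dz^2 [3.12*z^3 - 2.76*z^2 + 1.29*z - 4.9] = 18.72*z - 5.52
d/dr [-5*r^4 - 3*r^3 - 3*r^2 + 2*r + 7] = -20*r^3 - 9*r^2 - 6*r + 2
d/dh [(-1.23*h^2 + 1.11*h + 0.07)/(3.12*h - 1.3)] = (-3.8376*h^2 + 3.198*h - 1.6614)/(9.7344*h^2 - 8.112*h + 1.69)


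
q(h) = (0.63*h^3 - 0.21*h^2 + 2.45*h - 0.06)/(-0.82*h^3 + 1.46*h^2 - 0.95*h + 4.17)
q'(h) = (1.89*h^2 - 0.42*h + 2.45)/(-0.82*h^3 + 1.46*h^2 - 0.95*h + 4.17) + (2.46*h^2 - 2.92*h + 0.95)*(0.63*h^3 - 0.21*h^2 + 2.45*h - 0.06)/(-0.82*h^3 + 1.46*h^2 - 0.95*h + 4.17)^2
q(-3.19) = -0.63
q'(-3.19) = 0.02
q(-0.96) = -0.44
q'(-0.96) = 0.27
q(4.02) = -1.61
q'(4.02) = 0.53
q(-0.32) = -0.19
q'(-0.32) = 0.51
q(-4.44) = -0.64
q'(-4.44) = 0.01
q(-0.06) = -0.05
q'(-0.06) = 0.57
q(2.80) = -3.76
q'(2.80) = 5.81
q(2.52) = -7.16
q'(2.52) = 25.35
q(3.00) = -2.92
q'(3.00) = 3.07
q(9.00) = -0.96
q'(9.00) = 0.03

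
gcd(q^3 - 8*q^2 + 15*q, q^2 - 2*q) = q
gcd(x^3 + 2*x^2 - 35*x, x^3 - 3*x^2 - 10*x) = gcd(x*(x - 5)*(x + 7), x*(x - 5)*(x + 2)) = x^2 - 5*x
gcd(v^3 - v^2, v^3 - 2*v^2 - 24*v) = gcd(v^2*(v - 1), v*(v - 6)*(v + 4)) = v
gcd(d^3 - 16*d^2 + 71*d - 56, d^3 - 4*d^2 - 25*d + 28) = d^2 - 8*d + 7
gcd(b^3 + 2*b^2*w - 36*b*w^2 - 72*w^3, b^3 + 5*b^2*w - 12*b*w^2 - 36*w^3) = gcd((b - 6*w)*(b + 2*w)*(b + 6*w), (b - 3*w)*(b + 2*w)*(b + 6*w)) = b^2 + 8*b*w + 12*w^2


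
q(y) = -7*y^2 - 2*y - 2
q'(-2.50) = 33.00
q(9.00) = -587.00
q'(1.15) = -18.10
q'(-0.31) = 2.34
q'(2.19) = -32.66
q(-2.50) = -40.75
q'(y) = -14*y - 2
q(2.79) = -62.07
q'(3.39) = -49.46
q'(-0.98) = 11.72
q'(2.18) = -32.52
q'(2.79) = -41.06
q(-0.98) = -6.76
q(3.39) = -89.22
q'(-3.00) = 40.00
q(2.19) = -39.95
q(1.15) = -13.56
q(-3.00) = -59.00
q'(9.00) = -128.00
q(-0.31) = -2.05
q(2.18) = -39.63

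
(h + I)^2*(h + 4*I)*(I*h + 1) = I*h^4 - 5*h^3 - 3*I*h^2 - 5*h - 4*I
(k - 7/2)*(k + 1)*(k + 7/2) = k^3 + k^2 - 49*k/4 - 49/4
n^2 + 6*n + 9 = (n + 3)^2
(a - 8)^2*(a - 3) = a^3 - 19*a^2 + 112*a - 192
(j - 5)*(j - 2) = j^2 - 7*j + 10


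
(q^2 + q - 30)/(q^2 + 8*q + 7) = (q^2 + q - 30)/(q^2 + 8*q + 7)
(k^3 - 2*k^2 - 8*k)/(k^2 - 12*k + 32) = k*(k + 2)/(k - 8)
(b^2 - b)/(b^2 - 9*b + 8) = b/(b - 8)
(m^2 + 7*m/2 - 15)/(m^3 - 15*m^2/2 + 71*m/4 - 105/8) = 4*(m + 6)/(4*m^2 - 20*m + 21)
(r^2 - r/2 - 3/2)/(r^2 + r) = (r - 3/2)/r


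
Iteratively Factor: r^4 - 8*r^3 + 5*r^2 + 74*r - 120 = (r - 4)*(r^3 - 4*r^2 - 11*r + 30) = (r - 5)*(r - 4)*(r^2 + r - 6) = (r - 5)*(r - 4)*(r + 3)*(r - 2)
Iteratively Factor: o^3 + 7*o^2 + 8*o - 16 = (o + 4)*(o^2 + 3*o - 4) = (o + 4)^2*(o - 1)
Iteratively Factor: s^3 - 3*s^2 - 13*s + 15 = (s - 1)*(s^2 - 2*s - 15) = (s - 5)*(s - 1)*(s + 3)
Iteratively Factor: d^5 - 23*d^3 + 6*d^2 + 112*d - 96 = (d - 2)*(d^4 + 2*d^3 - 19*d^2 - 32*d + 48) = (d - 2)*(d - 1)*(d^3 + 3*d^2 - 16*d - 48) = (d - 2)*(d - 1)*(d + 3)*(d^2 - 16) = (d - 2)*(d - 1)*(d + 3)*(d + 4)*(d - 4)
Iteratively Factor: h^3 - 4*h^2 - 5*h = (h - 5)*(h^2 + h) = h*(h - 5)*(h + 1)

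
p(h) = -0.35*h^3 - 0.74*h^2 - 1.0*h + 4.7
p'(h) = -1.05*h^2 - 1.48*h - 1.0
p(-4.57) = 27.22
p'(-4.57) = -16.17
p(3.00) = -14.41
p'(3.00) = -14.89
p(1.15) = 2.04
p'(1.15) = -4.09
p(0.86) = 3.07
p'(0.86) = -3.05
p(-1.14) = 5.40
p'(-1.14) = -0.68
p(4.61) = -49.93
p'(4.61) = -30.14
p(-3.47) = 13.88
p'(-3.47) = -8.51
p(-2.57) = 8.32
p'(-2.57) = -4.13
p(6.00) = -103.54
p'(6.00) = -47.68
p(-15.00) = 1034.45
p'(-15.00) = -215.05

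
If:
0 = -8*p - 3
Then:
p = -3/8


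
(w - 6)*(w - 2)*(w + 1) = w^3 - 7*w^2 + 4*w + 12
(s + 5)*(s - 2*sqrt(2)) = s^2 - 2*sqrt(2)*s + 5*s - 10*sqrt(2)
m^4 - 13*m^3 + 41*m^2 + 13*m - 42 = (m - 7)*(m - 6)*(m - 1)*(m + 1)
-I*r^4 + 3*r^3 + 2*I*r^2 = r^2*(r + 2*I)*(-I*r + 1)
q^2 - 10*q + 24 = (q - 6)*(q - 4)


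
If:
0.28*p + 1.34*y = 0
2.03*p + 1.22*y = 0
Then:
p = 0.00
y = 0.00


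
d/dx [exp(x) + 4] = exp(x)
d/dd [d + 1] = 1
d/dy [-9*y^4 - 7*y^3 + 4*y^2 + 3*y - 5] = -36*y^3 - 21*y^2 + 8*y + 3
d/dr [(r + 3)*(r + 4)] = 2*r + 7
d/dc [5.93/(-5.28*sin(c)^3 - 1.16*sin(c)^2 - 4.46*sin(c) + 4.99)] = (93.9312*sin(c)^2 + 13.7576*sin(c) + 26.4478)*cos(c)/(5.28*sin(c)^3 + 1.16*sin(c)^2 + 4.46*sin(c) - 4.99)^2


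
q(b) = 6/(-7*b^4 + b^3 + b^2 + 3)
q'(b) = 6*(28*b^3 - 3*b^2 - 2*b)/(-7*b^4 + b^3 + b^2 + 3)^2 = 6*b*(28*b^2 - 3*b - 2)/(-7*b^4 + b^3 + b^2 + 3)^2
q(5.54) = -0.00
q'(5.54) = 0.00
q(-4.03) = -0.00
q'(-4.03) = -0.00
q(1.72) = -0.12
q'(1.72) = 0.31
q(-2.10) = -0.04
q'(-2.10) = -0.08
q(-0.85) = -11.00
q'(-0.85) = -355.92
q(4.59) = -0.00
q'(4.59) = 0.00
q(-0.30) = 2.00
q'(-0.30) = -0.28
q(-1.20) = -0.51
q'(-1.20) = -2.17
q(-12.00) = 0.00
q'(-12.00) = 0.00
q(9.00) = 0.00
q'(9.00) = 0.00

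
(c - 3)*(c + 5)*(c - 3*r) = c^3 - 3*c^2*r + 2*c^2 - 6*c*r - 15*c + 45*r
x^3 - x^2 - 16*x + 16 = (x - 4)*(x - 1)*(x + 4)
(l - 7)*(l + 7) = l^2 - 49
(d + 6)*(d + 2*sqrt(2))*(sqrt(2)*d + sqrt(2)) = sqrt(2)*d^3 + 4*d^2 + 7*sqrt(2)*d^2 + 6*sqrt(2)*d + 28*d + 24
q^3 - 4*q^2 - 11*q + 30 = (q - 5)*(q - 2)*(q + 3)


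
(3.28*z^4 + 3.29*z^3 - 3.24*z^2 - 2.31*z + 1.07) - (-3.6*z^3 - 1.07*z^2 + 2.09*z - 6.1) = 3.28*z^4 + 6.89*z^3 - 2.17*z^2 - 4.4*z + 7.17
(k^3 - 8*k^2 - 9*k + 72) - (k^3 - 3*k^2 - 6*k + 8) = -5*k^2 - 3*k + 64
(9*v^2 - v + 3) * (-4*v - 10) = -36*v^3 - 86*v^2 - 2*v - 30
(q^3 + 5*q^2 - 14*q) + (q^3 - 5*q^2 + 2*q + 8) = 2*q^3 - 12*q + 8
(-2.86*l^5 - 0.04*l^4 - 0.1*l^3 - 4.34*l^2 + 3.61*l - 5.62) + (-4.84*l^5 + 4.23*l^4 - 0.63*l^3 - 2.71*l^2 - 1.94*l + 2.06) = -7.7*l^5 + 4.19*l^4 - 0.73*l^3 - 7.05*l^2 + 1.67*l - 3.56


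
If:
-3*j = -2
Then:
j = 2/3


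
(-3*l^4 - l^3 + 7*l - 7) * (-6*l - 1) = 18*l^5 + 9*l^4 + l^3 - 42*l^2 + 35*l + 7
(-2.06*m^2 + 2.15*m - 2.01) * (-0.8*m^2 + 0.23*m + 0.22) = 1.648*m^4 - 2.1938*m^3 + 1.6493*m^2 + 0.0107*m - 0.4422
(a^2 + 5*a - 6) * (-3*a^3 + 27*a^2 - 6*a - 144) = -3*a^5 + 12*a^4 + 147*a^3 - 336*a^2 - 684*a + 864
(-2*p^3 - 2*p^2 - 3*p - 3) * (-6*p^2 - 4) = 12*p^5 + 12*p^4 + 26*p^3 + 26*p^2 + 12*p + 12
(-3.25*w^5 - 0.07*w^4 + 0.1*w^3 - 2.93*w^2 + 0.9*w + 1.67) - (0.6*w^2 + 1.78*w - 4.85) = -3.25*w^5 - 0.07*w^4 + 0.1*w^3 - 3.53*w^2 - 0.88*w + 6.52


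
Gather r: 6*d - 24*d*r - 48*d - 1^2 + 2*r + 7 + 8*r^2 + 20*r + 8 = -42*d + 8*r^2 + r*(22 - 24*d) + 14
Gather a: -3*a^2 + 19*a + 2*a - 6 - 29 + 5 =-3*a^2 + 21*a - 30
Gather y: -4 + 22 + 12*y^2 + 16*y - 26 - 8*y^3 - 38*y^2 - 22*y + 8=-8*y^3 - 26*y^2 - 6*y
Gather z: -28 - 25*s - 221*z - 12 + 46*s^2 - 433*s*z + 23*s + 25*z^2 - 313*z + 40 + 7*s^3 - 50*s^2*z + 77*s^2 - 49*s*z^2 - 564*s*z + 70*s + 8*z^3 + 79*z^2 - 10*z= 7*s^3 + 123*s^2 + 68*s + 8*z^3 + z^2*(104 - 49*s) + z*(-50*s^2 - 997*s - 544)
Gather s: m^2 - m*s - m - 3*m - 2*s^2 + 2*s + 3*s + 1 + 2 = m^2 - 4*m - 2*s^2 + s*(5 - m) + 3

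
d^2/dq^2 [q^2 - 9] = 2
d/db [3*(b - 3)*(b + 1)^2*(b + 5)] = 12*b^3 + 36*b^2 - 60*b - 84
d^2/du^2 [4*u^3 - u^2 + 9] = 24*u - 2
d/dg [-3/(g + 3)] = 3/(g + 3)^2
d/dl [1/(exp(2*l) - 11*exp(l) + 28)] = (11 - 2*exp(l))*exp(l)/(exp(2*l) - 11*exp(l) + 28)^2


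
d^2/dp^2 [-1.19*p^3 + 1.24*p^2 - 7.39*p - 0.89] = 2.48 - 7.14*p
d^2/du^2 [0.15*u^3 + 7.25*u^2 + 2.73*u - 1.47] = 0.9*u + 14.5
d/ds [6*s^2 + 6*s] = 12*s + 6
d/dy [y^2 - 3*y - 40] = 2*y - 3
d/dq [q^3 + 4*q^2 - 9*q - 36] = 3*q^2 + 8*q - 9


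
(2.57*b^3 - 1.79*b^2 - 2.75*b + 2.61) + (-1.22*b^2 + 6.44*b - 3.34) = 2.57*b^3 - 3.01*b^2 + 3.69*b - 0.73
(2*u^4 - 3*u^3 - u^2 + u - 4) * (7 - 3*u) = -6*u^5 + 23*u^4 - 18*u^3 - 10*u^2 + 19*u - 28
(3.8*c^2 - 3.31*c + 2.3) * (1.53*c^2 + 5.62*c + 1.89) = 5.814*c^4 + 16.2917*c^3 - 7.9012*c^2 + 6.6701*c + 4.347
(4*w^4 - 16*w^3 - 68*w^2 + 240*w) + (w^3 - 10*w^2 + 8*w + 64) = 4*w^4 - 15*w^3 - 78*w^2 + 248*w + 64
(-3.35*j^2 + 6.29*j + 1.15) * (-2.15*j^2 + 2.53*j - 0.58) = 7.2025*j^4 - 21.999*j^3 + 15.3842*j^2 - 0.7387*j - 0.667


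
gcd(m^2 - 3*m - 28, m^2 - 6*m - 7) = m - 7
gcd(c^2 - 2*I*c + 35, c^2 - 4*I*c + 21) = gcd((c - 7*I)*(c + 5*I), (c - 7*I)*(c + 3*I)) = c - 7*I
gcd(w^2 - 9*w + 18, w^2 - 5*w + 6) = w - 3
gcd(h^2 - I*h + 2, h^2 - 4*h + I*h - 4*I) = h + I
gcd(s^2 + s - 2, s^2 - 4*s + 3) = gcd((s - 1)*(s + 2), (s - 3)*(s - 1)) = s - 1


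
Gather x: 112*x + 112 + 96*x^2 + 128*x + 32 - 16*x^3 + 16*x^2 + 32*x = -16*x^3 + 112*x^2 + 272*x + 144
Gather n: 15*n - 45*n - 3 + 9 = 6 - 30*n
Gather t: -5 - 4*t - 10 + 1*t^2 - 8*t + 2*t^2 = 3*t^2 - 12*t - 15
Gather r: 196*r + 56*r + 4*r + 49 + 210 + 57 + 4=256*r + 320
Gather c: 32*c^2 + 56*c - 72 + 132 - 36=32*c^2 + 56*c + 24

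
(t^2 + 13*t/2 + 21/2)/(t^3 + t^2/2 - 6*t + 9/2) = (2*t + 7)/(2*t^2 - 5*t + 3)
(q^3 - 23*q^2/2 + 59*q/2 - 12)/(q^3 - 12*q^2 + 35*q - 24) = (q - 1/2)/(q - 1)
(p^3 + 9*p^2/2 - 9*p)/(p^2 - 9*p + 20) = p*(2*p^2 + 9*p - 18)/(2*(p^2 - 9*p + 20))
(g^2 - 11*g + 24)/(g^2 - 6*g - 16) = (g - 3)/(g + 2)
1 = 1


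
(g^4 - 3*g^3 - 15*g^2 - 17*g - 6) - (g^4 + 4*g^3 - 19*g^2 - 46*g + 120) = -7*g^3 + 4*g^2 + 29*g - 126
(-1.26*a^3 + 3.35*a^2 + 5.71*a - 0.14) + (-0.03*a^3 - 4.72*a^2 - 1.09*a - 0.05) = -1.29*a^3 - 1.37*a^2 + 4.62*a - 0.19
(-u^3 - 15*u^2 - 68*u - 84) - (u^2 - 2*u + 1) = -u^3 - 16*u^2 - 66*u - 85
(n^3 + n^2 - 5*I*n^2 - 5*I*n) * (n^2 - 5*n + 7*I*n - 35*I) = n^5 - 4*n^4 + 2*I*n^4 + 30*n^3 - 8*I*n^3 - 140*n^2 - 10*I*n^2 - 175*n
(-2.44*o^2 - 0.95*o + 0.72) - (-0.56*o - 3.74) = -2.44*o^2 - 0.39*o + 4.46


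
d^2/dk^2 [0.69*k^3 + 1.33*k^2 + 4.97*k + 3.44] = 4.14*k + 2.66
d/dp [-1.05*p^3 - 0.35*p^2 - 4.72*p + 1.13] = -3.15*p^2 - 0.7*p - 4.72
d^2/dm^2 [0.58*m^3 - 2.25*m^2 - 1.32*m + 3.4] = 3.48*m - 4.5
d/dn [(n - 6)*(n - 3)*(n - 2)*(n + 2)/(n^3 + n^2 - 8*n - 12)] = (n^2 + 4*n - 28)/(n^2 + 4*n + 4)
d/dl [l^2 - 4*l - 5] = 2*l - 4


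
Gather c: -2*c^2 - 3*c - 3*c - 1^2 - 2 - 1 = -2*c^2 - 6*c - 4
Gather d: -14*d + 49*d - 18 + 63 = 35*d + 45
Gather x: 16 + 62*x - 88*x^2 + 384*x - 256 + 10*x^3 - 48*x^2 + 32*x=10*x^3 - 136*x^2 + 478*x - 240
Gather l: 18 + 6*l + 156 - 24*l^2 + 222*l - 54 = -24*l^2 + 228*l + 120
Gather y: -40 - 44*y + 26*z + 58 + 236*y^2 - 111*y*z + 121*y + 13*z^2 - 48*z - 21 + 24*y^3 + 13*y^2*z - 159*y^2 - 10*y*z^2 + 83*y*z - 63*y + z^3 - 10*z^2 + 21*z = 24*y^3 + y^2*(13*z + 77) + y*(-10*z^2 - 28*z + 14) + z^3 + 3*z^2 - z - 3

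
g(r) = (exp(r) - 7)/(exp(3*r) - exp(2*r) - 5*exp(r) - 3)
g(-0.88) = 1.27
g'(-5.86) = -0.01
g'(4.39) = -0.00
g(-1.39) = 1.57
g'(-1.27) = -0.57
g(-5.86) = 2.32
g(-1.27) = 1.51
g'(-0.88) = -0.62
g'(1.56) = 0.25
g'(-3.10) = -0.17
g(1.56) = -0.04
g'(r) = (exp(r) - 7)*(-3*exp(3*r) + 2*exp(2*r) + 5*exp(r))/(exp(3*r) - exp(2*r) - 5*exp(r) - 3)^2 + exp(r)/(exp(3*r) - exp(2*r) - 5*exp(r) - 3) = 2*(-exp(2*r) + 12*exp(r) - 19)*exp(r)/(exp(5*r) - 3*exp(4*r) - 6*exp(3*r) + 10*exp(2*r) + 21*exp(r) + 9)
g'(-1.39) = -0.54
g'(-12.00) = 0.00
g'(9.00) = 0.00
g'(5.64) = -0.00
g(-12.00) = 2.33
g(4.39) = 0.00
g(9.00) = 0.00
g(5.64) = 0.00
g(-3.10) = 2.16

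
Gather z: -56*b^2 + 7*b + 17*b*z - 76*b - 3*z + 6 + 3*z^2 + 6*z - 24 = -56*b^2 - 69*b + 3*z^2 + z*(17*b + 3) - 18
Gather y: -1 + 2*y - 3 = 2*y - 4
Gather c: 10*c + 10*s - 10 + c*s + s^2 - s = c*(s + 10) + s^2 + 9*s - 10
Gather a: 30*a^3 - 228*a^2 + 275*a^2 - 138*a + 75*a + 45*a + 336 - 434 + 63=30*a^3 + 47*a^2 - 18*a - 35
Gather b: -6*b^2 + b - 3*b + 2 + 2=-6*b^2 - 2*b + 4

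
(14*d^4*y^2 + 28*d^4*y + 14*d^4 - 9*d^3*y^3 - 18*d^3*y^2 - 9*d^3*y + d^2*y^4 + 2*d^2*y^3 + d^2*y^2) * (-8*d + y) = -112*d^5*y^2 - 224*d^5*y - 112*d^5 + 86*d^4*y^3 + 172*d^4*y^2 + 86*d^4*y - 17*d^3*y^4 - 34*d^3*y^3 - 17*d^3*y^2 + d^2*y^5 + 2*d^2*y^4 + d^2*y^3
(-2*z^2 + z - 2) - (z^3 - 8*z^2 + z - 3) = -z^3 + 6*z^2 + 1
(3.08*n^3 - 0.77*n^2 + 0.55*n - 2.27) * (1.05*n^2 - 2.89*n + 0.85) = 3.234*n^5 - 9.7097*n^4 + 5.4208*n^3 - 4.6275*n^2 + 7.0278*n - 1.9295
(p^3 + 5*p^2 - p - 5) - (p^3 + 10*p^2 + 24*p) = -5*p^2 - 25*p - 5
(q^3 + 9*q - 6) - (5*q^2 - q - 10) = q^3 - 5*q^2 + 10*q + 4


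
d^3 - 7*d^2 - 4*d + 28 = (d - 7)*(d - 2)*(d + 2)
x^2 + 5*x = x*(x + 5)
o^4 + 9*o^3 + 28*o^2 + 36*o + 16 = (o + 1)*(o + 2)^2*(o + 4)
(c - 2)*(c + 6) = c^2 + 4*c - 12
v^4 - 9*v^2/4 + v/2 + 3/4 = (v - 1)^2*(v + 1/2)*(v + 3/2)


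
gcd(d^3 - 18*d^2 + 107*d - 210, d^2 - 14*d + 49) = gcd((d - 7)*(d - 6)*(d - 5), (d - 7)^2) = d - 7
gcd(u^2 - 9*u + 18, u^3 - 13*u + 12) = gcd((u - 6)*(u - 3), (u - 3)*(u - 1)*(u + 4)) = u - 3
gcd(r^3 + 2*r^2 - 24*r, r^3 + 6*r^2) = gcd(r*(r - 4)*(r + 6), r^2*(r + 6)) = r^2 + 6*r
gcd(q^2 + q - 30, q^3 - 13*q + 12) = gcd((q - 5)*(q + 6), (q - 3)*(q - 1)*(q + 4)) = 1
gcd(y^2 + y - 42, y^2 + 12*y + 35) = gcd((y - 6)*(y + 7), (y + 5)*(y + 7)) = y + 7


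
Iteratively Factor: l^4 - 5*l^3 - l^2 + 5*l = (l - 5)*(l^3 - l) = (l - 5)*(l - 1)*(l^2 + l) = (l - 5)*(l - 1)*(l + 1)*(l)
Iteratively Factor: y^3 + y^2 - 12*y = (y + 4)*(y^2 - 3*y) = (y - 3)*(y + 4)*(y)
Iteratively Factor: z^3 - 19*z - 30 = (z + 3)*(z^2 - 3*z - 10) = (z - 5)*(z + 3)*(z + 2)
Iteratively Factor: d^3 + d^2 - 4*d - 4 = (d - 2)*(d^2 + 3*d + 2) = (d - 2)*(d + 2)*(d + 1)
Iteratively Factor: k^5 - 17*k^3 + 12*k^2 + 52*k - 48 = (k - 1)*(k^4 + k^3 - 16*k^2 - 4*k + 48) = (k - 2)*(k - 1)*(k^3 + 3*k^2 - 10*k - 24) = (k - 2)*(k - 1)*(k + 4)*(k^2 - k - 6) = (k - 2)*(k - 1)*(k + 2)*(k + 4)*(k - 3)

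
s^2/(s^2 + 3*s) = s/(s + 3)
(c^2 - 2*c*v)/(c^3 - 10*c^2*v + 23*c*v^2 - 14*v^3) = c/(c^2 - 8*c*v + 7*v^2)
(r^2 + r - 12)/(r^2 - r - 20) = (r - 3)/(r - 5)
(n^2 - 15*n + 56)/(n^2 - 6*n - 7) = (n - 8)/(n + 1)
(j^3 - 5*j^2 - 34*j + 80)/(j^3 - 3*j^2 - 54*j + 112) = (j + 5)/(j + 7)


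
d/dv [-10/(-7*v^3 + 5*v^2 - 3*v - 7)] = 10*(-21*v^2 + 10*v - 3)/(7*v^3 - 5*v^2 + 3*v + 7)^2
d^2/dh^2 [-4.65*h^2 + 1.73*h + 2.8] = -9.30000000000000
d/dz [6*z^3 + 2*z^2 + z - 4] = 18*z^2 + 4*z + 1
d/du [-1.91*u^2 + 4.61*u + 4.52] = 4.61 - 3.82*u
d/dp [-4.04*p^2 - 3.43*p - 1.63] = -8.08*p - 3.43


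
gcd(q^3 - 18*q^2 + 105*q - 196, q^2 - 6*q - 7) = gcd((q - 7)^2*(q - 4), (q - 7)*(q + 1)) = q - 7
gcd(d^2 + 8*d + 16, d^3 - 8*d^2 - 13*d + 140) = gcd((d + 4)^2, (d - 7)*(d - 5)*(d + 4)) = d + 4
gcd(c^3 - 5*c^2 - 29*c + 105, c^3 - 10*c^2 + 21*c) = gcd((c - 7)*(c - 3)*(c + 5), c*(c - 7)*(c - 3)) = c^2 - 10*c + 21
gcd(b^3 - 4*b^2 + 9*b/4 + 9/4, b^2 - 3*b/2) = b - 3/2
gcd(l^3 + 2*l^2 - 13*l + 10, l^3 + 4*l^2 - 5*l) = l^2 + 4*l - 5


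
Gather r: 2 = 2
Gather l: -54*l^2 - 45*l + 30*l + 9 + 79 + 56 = -54*l^2 - 15*l + 144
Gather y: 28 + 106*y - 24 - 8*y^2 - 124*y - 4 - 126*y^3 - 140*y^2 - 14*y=-126*y^3 - 148*y^2 - 32*y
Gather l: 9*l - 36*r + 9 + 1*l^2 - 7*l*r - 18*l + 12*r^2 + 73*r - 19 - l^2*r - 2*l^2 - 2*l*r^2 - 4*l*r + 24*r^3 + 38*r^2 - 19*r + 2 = l^2*(-r - 1) + l*(-2*r^2 - 11*r - 9) + 24*r^3 + 50*r^2 + 18*r - 8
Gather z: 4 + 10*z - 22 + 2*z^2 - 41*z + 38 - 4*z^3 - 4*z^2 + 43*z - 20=-4*z^3 - 2*z^2 + 12*z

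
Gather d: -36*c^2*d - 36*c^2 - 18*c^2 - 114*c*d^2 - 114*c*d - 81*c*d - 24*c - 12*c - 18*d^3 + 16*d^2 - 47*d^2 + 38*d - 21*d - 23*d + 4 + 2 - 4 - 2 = -54*c^2 - 36*c - 18*d^3 + d^2*(-114*c - 31) + d*(-36*c^2 - 195*c - 6)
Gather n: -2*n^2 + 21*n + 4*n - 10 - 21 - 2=-2*n^2 + 25*n - 33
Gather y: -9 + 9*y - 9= 9*y - 18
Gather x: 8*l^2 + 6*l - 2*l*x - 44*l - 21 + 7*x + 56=8*l^2 - 38*l + x*(7 - 2*l) + 35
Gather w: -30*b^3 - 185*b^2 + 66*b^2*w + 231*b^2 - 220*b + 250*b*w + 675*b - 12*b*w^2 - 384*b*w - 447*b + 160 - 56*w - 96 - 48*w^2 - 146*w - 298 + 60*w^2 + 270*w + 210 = -30*b^3 + 46*b^2 + 8*b + w^2*(12 - 12*b) + w*(66*b^2 - 134*b + 68) - 24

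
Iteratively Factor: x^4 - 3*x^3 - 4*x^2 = (x)*(x^3 - 3*x^2 - 4*x) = x*(x - 4)*(x^2 + x) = x*(x - 4)*(x + 1)*(x)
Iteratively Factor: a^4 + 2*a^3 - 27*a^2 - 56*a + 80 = (a + 4)*(a^3 - 2*a^2 - 19*a + 20) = (a + 4)^2*(a^2 - 6*a + 5) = (a - 1)*(a + 4)^2*(a - 5)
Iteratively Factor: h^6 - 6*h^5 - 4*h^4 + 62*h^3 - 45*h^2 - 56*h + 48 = (h - 4)*(h^5 - 2*h^4 - 12*h^3 + 14*h^2 + 11*h - 12) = (h - 4)*(h - 1)*(h^4 - h^3 - 13*h^2 + h + 12) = (h - 4)*(h - 1)*(h + 3)*(h^3 - 4*h^2 - h + 4) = (h - 4)*(h - 1)^2*(h + 3)*(h^2 - 3*h - 4) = (h - 4)^2*(h - 1)^2*(h + 3)*(h + 1)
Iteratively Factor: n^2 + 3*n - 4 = (n + 4)*(n - 1)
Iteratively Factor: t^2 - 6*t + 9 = (t - 3)*(t - 3)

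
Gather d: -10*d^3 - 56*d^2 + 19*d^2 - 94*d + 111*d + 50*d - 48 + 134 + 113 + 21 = -10*d^3 - 37*d^2 + 67*d + 220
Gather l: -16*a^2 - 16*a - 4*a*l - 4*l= -16*a^2 - 16*a + l*(-4*a - 4)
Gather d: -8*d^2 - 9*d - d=-8*d^2 - 10*d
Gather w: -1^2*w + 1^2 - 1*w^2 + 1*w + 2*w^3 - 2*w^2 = 2*w^3 - 3*w^2 + 1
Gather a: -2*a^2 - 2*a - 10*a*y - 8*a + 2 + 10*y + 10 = -2*a^2 + a*(-10*y - 10) + 10*y + 12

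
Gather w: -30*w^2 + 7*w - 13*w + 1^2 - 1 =-30*w^2 - 6*w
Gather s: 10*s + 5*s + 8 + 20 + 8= 15*s + 36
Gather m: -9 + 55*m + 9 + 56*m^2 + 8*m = 56*m^2 + 63*m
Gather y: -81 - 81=-162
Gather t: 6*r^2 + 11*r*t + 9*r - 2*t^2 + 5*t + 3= 6*r^2 + 9*r - 2*t^2 + t*(11*r + 5) + 3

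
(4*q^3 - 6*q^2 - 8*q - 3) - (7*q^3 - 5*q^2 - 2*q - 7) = -3*q^3 - q^2 - 6*q + 4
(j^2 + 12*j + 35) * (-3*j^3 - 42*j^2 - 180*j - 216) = -3*j^5 - 78*j^4 - 789*j^3 - 3846*j^2 - 8892*j - 7560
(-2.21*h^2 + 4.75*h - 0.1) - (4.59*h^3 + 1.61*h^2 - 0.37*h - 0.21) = -4.59*h^3 - 3.82*h^2 + 5.12*h + 0.11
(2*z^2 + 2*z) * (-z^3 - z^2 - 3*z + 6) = -2*z^5 - 4*z^4 - 8*z^3 + 6*z^2 + 12*z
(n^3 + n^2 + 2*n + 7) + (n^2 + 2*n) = n^3 + 2*n^2 + 4*n + 7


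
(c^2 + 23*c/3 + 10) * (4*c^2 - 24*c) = 4*c^4 + 20*c^3/3 - 144*c^2 - 240*c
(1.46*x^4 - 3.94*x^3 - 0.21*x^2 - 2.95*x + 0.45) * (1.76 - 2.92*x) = -4.2632*x^5 + 14.0744*x^4 - 6.3212*x^3 + 8.2444*x^2 - 6.506*x + 0.792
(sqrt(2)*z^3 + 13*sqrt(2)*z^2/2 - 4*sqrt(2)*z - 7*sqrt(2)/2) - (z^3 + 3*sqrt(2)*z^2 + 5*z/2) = -z^3 + sqrt(2)*z^3 + 7*sqrt(2)*z^2/2 - 4*sqrt(2)*z - 5*z/2 - 7*sqrt(2)/2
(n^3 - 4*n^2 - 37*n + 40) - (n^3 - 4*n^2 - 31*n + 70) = -6*n - 30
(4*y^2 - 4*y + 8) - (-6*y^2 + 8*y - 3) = 10*y^2 - 12*y + 11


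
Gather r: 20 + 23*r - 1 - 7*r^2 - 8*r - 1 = -7*r^2 + 15*r + 18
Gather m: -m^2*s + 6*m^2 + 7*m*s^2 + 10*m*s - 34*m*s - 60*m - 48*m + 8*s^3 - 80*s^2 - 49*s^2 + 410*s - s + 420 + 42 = m^2*(6 - s) + m*(7*s^2 - 24*s - 108) + 8*s^3 - 129*s^2 + 409*s + 462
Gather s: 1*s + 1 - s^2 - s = 1 - s^2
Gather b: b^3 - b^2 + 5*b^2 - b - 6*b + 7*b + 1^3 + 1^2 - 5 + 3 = b^3 + 4*b^2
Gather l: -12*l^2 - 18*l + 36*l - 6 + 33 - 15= -12*l^2 + 18*l + 12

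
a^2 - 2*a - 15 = (a - 5)*(a + 3)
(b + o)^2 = b^2 + 2*b*o + o^2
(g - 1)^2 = g^2 - 2*g + 1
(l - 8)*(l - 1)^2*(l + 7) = l^4 - 3*l^3 - 53*l^2 + 111*l - 56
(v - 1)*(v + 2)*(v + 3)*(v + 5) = v^4 + 9*v^3 + 21*v^2 - v - 30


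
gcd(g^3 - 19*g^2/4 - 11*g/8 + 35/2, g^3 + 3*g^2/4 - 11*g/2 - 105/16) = g^2 - 3*g/4 - 35/8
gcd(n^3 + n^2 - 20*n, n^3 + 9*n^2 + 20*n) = n^2 + 5*n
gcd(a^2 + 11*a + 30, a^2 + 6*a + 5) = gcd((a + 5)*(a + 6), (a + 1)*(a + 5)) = a + 5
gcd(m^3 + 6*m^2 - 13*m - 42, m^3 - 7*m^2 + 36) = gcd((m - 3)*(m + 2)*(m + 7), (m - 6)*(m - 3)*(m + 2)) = m^2 - m - 6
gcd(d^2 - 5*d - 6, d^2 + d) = d + 1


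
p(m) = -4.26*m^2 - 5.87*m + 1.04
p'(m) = -8.52*m - 5.87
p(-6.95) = -163.93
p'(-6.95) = 53.34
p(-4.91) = -72.84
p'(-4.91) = 35.96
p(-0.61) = 3.04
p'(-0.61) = -0.67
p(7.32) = -270.19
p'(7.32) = -68.24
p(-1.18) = 2.03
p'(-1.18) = 4.18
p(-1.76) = -1.82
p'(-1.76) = 9.13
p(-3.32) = -26.43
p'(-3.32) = 22.42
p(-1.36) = 1.14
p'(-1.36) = 5.72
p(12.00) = -682.84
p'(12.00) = -108.11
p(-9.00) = -291.19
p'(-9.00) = 70.81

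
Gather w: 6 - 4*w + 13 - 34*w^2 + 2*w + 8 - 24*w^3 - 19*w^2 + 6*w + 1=-24*w^3 - 53*w^2 + 4*w + 28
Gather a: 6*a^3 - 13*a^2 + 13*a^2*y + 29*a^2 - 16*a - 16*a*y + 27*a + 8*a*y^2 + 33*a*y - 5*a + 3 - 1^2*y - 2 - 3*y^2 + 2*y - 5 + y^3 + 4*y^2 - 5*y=6*a^3 + a^2*(13*y + 16) + a*(8*y^2 + 17*y + 6) + y^3 + y^2 - 4*y - 4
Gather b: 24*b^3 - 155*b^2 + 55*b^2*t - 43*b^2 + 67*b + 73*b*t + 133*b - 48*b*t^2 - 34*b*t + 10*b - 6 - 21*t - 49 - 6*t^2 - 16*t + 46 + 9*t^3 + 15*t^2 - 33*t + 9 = 24*b^3 + b^2*(55*t - 198) + b*(-48*t^2 + 39*t + 210) + 9*t^3 + 9*t^2 - 70*t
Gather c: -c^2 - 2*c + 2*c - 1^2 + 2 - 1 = -c^2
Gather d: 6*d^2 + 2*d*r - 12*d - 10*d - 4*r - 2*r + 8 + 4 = 6*d^2 + d*(2*r - 22) - 6*r + 12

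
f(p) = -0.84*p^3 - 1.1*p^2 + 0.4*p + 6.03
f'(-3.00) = -15.68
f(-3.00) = 17.61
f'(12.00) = -388.88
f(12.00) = -1599.09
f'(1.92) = -13.11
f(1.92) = -3.20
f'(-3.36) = -20.66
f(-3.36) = 24.13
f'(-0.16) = 0.69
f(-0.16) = 5.94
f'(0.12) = 0.10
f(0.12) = 6.06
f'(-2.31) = -7.96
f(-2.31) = 9.59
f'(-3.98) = -30.76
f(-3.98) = 39.97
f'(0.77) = -2.79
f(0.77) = 5.30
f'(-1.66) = -2.89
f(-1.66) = 6.18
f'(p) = -2.52*p^2 - 2.2*p + 0.4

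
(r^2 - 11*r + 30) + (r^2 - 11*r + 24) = 2*r^2 - 22*r + 54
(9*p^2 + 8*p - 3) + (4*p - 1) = 9*p^2 + 12*p - 4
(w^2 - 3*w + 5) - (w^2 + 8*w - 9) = 14 - 11*w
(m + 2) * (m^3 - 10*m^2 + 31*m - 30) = m^4 - 8*m^3 + 11*m^2 + 32*m - 60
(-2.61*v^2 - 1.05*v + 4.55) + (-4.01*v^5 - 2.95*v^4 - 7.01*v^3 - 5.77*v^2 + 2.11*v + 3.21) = -4.01*v^5 - 2.95*v^4 - 7.01*v^3 - 8.38*v^2 + 1.06*v + 7.76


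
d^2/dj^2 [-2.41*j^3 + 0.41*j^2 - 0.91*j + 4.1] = 0.82 - 14.46*j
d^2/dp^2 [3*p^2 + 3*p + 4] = 6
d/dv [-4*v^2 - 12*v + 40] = -8*v - 12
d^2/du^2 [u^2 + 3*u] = 2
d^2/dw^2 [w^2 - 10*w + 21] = 2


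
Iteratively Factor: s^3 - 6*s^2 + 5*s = (s - 1)*(s^2 - 5*s) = s*(s - 1)*(s - 5)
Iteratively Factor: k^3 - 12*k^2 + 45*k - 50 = (k - 5)*(k^2 - 7*k + 10) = (k - 5)^2*(k - 2)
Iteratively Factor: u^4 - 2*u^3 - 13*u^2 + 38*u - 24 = (u - 3)*(u^3 + u^2 - 10*u + 8) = (u - 3)*(u + 4)*(u^2 - 3*u + 2) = (u - 3)*(u - 1)*(u + 4)*(u - 2)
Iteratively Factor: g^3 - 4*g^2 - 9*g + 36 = (g + 3)*(g^2 - 7*g + 12) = (g - 3)*(g + 3)*(g - 4)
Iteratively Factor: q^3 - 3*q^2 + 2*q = (q - 1)*(q^2 - 2*q) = (q - 2)*(q - 1)*(q)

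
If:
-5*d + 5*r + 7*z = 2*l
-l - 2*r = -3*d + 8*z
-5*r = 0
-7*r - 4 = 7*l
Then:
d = 92/133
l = -4/7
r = 0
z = 44/133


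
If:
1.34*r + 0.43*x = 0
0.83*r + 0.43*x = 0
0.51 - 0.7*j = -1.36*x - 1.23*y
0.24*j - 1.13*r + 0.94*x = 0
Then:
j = 0.00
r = 0.00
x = 0.00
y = -0.41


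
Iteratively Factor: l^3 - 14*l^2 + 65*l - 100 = (l - 5)*(l^2 - 9*l + 20) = (l - 5)*(l - 4)*(l - 5)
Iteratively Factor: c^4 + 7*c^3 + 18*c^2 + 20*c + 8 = (c + 1)*(c^3 + 6*c^2 + 12*c + 8) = (c + 1)*(c + 2)*(c^2 + 4*c + 4) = (c + 1)*(c + 2)^2*(c + 2)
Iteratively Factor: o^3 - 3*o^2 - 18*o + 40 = (o + 4)*(o^2 - 7*o + 10) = (o - 2)*(o + 4)*(o - 5)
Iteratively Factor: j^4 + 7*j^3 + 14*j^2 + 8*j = (j)*(j^3 + 7*j^2 + 14*j + 8) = j*(j + 4)*(j^2 + 3*j + 2) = j*(j + 1)*(j + 4)*(j + 2)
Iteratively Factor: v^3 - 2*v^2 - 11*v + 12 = (v + 3)*(v^2 - 5*v + 4) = (v - 1)*(v + 3)*(v - 4)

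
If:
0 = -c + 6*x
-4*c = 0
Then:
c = 0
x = 0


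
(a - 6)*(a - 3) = a^2 - 9*a + 18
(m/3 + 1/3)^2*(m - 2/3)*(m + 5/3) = m^4/9 + m^3/3 + 17*m^2/81 - 11*m/81 - 10/81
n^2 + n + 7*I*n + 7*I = (n + 1)*(n + 7*I)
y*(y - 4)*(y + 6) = y^3 + 2*y^2 - 24*y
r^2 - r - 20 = (r - 5)*(r + 4)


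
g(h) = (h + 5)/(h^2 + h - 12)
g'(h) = (-2*h - 1)*(h + 5)/(h^2 + h - 12)^2 + 1/(h^2 + h - 12) = (h^2 + h - (h + 5)*(2*h + 1) - 12)/(h^2 + h - 12)^2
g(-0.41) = -0.37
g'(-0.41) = -0.09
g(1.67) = -0.88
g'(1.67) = -0.64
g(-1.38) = -0.32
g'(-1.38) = -0.04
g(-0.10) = -0.41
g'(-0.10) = -0.11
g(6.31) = 0.33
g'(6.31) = -0.10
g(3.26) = 4.38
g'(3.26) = -16.90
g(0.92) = -0.58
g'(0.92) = -0.26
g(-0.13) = -0.40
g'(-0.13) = -0.11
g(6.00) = 0.37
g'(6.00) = -0.13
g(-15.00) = -0.05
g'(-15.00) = 0.00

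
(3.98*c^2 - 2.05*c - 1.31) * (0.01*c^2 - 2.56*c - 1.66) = 0.0398*c^4 - 10.2093*c^3 - 1.3719*c^2 + 6.7566*c + 2.1746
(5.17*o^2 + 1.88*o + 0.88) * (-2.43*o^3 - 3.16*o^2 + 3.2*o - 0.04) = -12.5631*o^5 - 20.9056*o^4 + 8.4648*o^3 + 3.0284*o^2 + 2.7408*o - 0.0352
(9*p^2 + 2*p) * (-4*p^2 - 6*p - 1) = -36*p^4 - 62*p^3 - 21*p^2 - 2*p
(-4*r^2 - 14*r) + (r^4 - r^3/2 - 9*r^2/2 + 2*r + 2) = r^4 - r^3/2 - 17*r^2/2 - 12*r + 2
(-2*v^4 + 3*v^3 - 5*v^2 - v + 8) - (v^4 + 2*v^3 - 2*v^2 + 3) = -3*v^4 + v^3 - 3*v^2 - v + 5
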